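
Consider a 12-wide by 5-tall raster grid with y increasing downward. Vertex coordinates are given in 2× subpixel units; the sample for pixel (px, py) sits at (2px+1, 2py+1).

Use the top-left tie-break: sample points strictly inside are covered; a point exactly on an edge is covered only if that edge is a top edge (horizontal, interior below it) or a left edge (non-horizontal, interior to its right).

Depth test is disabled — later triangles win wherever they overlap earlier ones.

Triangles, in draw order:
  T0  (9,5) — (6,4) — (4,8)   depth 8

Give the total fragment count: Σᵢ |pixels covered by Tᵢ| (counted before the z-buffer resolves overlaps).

T0:
  2·area = 14  (B↔C swapped to make it positive)
  edge (9, 5)→(4, 8): d=(-5,3) right/bottom  bias=-1
  edge (4, 8)→(6, 4): d=(2,-4) top-left  bias=+0
  edge (6, 4)→(9, 5): d=(3,1) right/bottom  bias=-1
    (1,1)@(3, 3): e=[28,-14,0] → ·  [on edge]
    (3,2)@(7, 5): e=[6,6,2] → █
    (4,2)@(9, 5): e=[0,14,0] → ·  [on edge]
    (2,3)@(5, 7): e=[2,2,10] → █
    (3,3)@(7, 7): e=[-4,10,8] → ·
    (7,3)@(15, 7): e=[-28,42,0] → ·  [on edge]
    (2,4)@(5, 9): e=[-8,6,16] → ·
    (10,4)@(21, 9): e=[-56,70,0] → ·  [on edge]
  covered (2 px):
    · · · · · · · · · · · ·
    · · · · · · · · · · · ·
    · · · █ · · · · · · · ·
    · · █ · · · · · · · · ·
    · · · · · · · · · · · ·

Result: 2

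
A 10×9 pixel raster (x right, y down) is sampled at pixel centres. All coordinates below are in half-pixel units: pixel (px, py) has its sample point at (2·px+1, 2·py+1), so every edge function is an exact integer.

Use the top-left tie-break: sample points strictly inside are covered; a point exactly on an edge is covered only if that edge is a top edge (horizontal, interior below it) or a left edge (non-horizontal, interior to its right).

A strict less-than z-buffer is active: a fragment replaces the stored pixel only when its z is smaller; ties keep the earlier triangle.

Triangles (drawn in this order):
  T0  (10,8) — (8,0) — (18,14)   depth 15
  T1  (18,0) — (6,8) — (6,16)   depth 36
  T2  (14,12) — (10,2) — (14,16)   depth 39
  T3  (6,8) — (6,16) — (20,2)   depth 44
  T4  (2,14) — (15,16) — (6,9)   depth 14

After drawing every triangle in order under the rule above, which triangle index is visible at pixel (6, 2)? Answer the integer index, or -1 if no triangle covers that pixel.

T0:
  2·area = 52
  edge (10, 8)→(8, 0): d=(-2,-8) top-left  bias=+0
  edge (8, 0)→(18, 14): d=(10,14) right/bottom  bias=-1
  edge (18, 14)→(10, 8): d=(-8,-6) top-left  bias=+0
    (4,1)@(9, 3): e=[2,16,34] → █
    (5,1)@(11, 3): e=[18,-12,46] → ·
    (4,2)@(9, 5): e=[-2,36,18] → ·
    (5,2)@(11, 5): e=[14,8,30] → █
    (6,2)@(13, 5): e=[30,-20,42] → ·
    (5,3)@(11, 7): e=[10,28,14] → █
    (6,3)@(13, 7): e=[26,0,26] → ·  [on edge]
    (5,4)@(11, 9): e=[6,48,-2] → ·
    (6,4)@(13, 9): e=[22,20,10] → █
    (7,4)@(15, 9): e=[38,-8,22] → ·
    (6,5)@(13, 11): e=[18,40,-6] → ·
    (7,5)@(15, 11): e=[34,12,6] → █
  covered (6 px):
    · · · · · · · · · ·
    · · · · █ · · · · ·
    · · · · · █ · · · ·
    · · · · · █ · · · ·
    · · · · · · █ · · ·
    · · · · · · · █ · ·
    · · · · · · · · █ ·
    · · · · · · · · · ·
    · · · · · · · · · ·
T1:
  2·area = 96  (B↔C swapped to make it positive)
  edge (18, 0)→(6, 16): d=(-12,16) right/bottom  bias=-1
  edge (6, 16)→(6, 8): d=(0,-8) top-left  bias=+0
  edge (6, 8)→(18, 0): d=(12,-8) top-left  bias=+0
    (8,0)@(17, 1): e=[4,88,4] → █
    (9,0)@(19, 1): e=[-28,104,20] → ·
    (7,1)@(15, 3): e=[12,72,12] → █
    (8,1)@(17, 3): e=[-20,88,28] → ·
    (5,2)@(11, 5): e=[52,40,4] → █
    (6,2)@(13, 5): e=[20,56,20] → █
    (7,2)@(15, 5): e=[-12,72,36] → ·
    (4,3)@(9, 7): e=[60,24,12] → █
    (6,3)@(13, 7): e=[-4,56,44] → ·
    (3,4)@(7, 9): e=[68,8,20] → █
    (6,4)@(13, 9): e=[-28,56,68] → ·
    (3,5)@(7, 11): e=[44,8,44] → █
  covered (12 px):
    · · · · · · · · █ ·
    · · · · · · · █ · ·
    · · · · · █ █ · · ·
    · · · · █ █ · · · ·
    · · · █ █ █ · · · ·
    · · · █ █ · · · · ·
    · · · █ · · · · · ·
    · · · · · · · · · ·
    · · · · · · · · · ·
T2:
  2·area = 16  (B↔C swapped to make it positive)
  edge (14, 12)→(14, 16): d=(0,4) right/bottom  bias=-1
  edge (14, 16)→(10, 2): d=(-4,-14) top-left  bias=+0
  edge (10, 2)→(14, 12): d=(4,10) right/bottom  bias=-1
    (5,2)@(11, 5): e=[12,2,2] → █
    (6,2)@(13, 5): e=[4,30,-18] → ·
    (5,3)@(11, 7): e=[12,-6,10] → ·
    (6,5)@(13, 11): e=[4,6,6] → █
    (7,5)@(15, 11): e=[-4,34,-14] → ·
    (6,6)@(13, 13): e=[4,-2,14] → ·
  covered (2 px):
    · · · · · · · · · ·
    · · · · · · · · · ·
    · · · · · █ · · · ·
    · · · · · · · · · ·
    · · · · · · · · · ·
    · · · · · · █ · · ·
    · · · · · · · · · ·
    · · · · · · · · · ·
    · · · · · · · · · ·
T3:
  2·area = 112  (B↔C swapped to make it positive)
  edge (6, 8)→(20, 2): d=(14,-6) top-left  bias=+0
  edge (20, 2)→(6, 16): d=(-14,14) right/bottom  bias=-1
  edge (6, 16)→(6, 8): d=(0,-8) top-left  bias=+0
    (9,1)@(19, 3): e=[8,0,104] → ·  [on edge]
    (6,2)@(13, 5): e=[0,56,56] → █  [on edge]
    (7,2)@(15, 5): e=[12,28,72] → █
    (8,2)@(17, 5): e=[24,0,88] → ·  [on edge]
    (4,3)@(9, 7): e=[4,84,24] → █
    (5,3)@(11, 7): e=[16,56,40] → █
    (7,3)@(15, 7): e=[40,0,72] → ·  [on edge]
    (3,4)@(7, 9): e=[20,84,8] → █
    (6,4)@(13, 9): e=[56,0,56] → ·  [on edge]
    (3,5)@(7, 11): e=[48,56,8] → █
    (5,5)@(11, 11): e=[72,0,40] → ·  [on edge]
    (3,6)@(7, 13): e=[76,28,8] → █
    (4,6)@(9, 13): e=[88,0,24] → ·  [on edge]
    (3,7)@(7, 15): e=[104,0,8] → ·  [on edge]
    (2,8)@(5, 17): e=[120,0,-8] → ·  [on edge]
  covered (11 px):
    · · · · · · · · · ·
    · · · · · · · · · ·
    · · · · · · █ █ · ·
    · · · · █ █ █ · · ·
    · · · █ █ █ · · · ·
    · · · █ █ · · · · ·
    · · · █ · · · · · ·
    · · · · · · · · · ·
    · · · · · · · · · ·
T4:
  2·area = 73  (B↔C swapped to make it positive)
  edge (2, 14)→(6, 9): d=(4,-5) top-left  bias=+0
  edge (6, 9)→(15, 16): d=(9,7) right/bottom  bias=-1
  edge (15, 16)→(2, 14): d=(-13,-2) top-left  bias=+0
    (2,5)@(5, 11): e=[3,25,45] → █
    (3,5)@(7, 11): e=[13,11,49] → █
    (4,5)@(9, 11): e=[23,-3,53] → ·
    (1,6)@(3, 13): e=[1,57,15] → █
    (4,6)@(9, 13): e=[31,15,27] → █
    (5,6)@(11, 13): e=[41,1,31] → █
    (6,6)@(13, 13): e=[51,-13,35] → ·
    (1,7)@(3, 15): e=[9,75,-11] → ·
    (2,7)@(5, 15): e=[19,61,-7] → ·
    (3,7)@(7, 15): e=[29,47,-3] → ·
    (4,7)@(9, 15): e=[39,33,1] → █
    (6,7)@(13, 15): e=[59,5,9] → █
  covered (10 px):
    · · · · · · · · · ·
    · · · · · · · · · ·
    · · · · · · · · · ·
    · · · · · · · · · ·
    · · · · · · · · · ·
    · · █ █ · · · · · ·
    · █ █ █ █ █ · · · ·
    · · · · █ █ █ · · ·
    · · · · · · · · · ·

Z-buffer (winner per pixel, '.' = empty):
  . . . . . . . . 1 .
  . . . . 0 . . 1 . .
  . . . . . 0 1 3 . .
  . . . . 1 0 3 . . .
  . . . 1 1 1 0 . . .
  . . 4 4 1 . 2 0 . .
  . 4 4 4 4 4 . . 0 .
  . . . . 4 4 4 . . .
  . . . . . . . . . .

Final: 1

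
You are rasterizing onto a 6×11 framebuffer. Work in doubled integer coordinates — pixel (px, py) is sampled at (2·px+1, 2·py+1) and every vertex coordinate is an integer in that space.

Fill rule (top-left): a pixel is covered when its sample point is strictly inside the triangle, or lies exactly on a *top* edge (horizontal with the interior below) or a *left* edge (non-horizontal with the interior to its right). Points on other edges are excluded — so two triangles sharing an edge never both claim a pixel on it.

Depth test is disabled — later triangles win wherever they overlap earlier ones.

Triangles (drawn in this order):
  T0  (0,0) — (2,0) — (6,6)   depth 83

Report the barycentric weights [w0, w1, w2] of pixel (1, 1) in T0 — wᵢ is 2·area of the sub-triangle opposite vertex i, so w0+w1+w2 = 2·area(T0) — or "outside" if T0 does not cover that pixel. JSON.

T0:
  2·area = 12
  edge (0, 0)→(2, 0): d=(2,0) top-left  bias=+0
  edge (2, 0)→(6, 6): d=(4,6) right/bottom  bias=-1
  edge (6, 6)→(0, 0): d=(-6,-6) top-left  bias=+0
    (0,0)@(1, 1): e=[2,10,0] → █  [on edge]
    (1,0)@(3, 1): e=[2,-2,12] → ·
    (0,1)@(1, 3): e=[6,18,-12] → ·
    (1,1)@(3, 3): e=[6,6,0] → █  [on edge]
    (2,1)@(5, 3): e=[6,-6,12] → ·
    (1,2)@(3, 5): e=[10,14,-12] → ·
    (2,2)@(5, 5): e=[10,2,0] → █  [on edge]
    (3,2)@(7, 5): e=[10,-10,12] → ·
    (2,3)@(5, 7): e=[14,10,-12] → ·
    (3,3)@(7, 7): e=[14,-2,0] → ·  [on edge]
    (4,4)@(9, 9): e=[18,-6,0] → ·  [on edge]
    (5,5)@(11, 11): e=[22,-10,0] → ·  [on edge]
  covered (3 px):
    █ · · · · ·
    · █ · · · ·
    · · █ · · ·
    · · · · · ·
    · · · · · ·
    · · · · · ·
    · · · · · ·
    · · · · · ·
    · · · · · ·
    · · · · · ·
    · · · · · ·

Final: [6,0,6]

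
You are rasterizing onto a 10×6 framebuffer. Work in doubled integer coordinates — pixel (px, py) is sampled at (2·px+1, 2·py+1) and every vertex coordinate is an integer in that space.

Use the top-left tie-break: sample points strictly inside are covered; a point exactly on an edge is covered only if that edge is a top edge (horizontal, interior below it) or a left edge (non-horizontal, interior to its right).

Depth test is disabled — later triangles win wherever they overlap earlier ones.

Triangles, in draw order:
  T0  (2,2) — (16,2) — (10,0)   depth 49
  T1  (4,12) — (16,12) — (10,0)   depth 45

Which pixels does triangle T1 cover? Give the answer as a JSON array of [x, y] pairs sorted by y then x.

T0:
  2·area = 28  (B↔C swapped to make it positive)
  edge (2, 2)→(10, 0): d=(8,-2) top-left  bias=+0
  edge (10, 0)→(16, 2): d=(6,2) right/bottom  bias=-1
  edge (16, 2)→(2, 2): d=(-14,0) right/bottom  bias=-1
    (3,0)@(7, 1): e=[2,12,14] → X
    (4,0)@(9, 1): e=[6,8,14] → X
    (5,0)@(11, 1): e=[10,4,14] → X
    (6,0)@(13, 1): e=[14,0,14] → .  [on edge]
    (3,1)@(7, 3): e=[18,24,-14] → .
    (4,1)@(9, 3): e=[22,20,-14] → .
    (5,1)@(11, 3): e=[26,16,-14] → .
    (9,1)@(19, 3): e=[42,0,-14] → .  [on edge]
  covered (3 px):
    . . . X X X . . . .
    . . . . . . . . . .
    . . . . . . . . . .
    . . . . . . . . . .
    . . . . . . . . . .
    . . . . . . . . . .
T1:
  2·area = 144  (B↔C swapped to make it positive)
  edge (4, 12)→(10, 0): d=(6,-12) top-left  bias=+0
  edge (10, 0)→(16, 12): d=(6,12) right/bottom  bias=-1
  edge (16, 12)→(4, 12): d=(-12,0) right/bottom  bias=-1
    (4,1)@(9, 3): e=[6,30,108] → X
    (5,1)@(11, 3): e=[30,6,108] → X
    (6,1)@(13, 3): e=[54,-18,108] → .
    (4,2)@(9, 5): e=[18,42,84] → X
    (6,2)@(13, 5): e=[66,-6,84] → .
    (3,3)@(7, 7): e=[6,78,60] → X
    (6,3)@(13, 7): e=[78,6,60] → X
    (7,3)@(15, 7): e=[102,-18,60] → .
    (3,4)@(7, 9): e=[18,90,36] → X
    (7,4)@(15, 9): e=[114,-6,36] → .
    (2,5)@(5, 11): e=[6,126,12] → X
    (7,5)@(15, 11): e=[126,6,12] → X
  covered (18 px):
    . . . . . . . . . .
    . . . . X X . . . .
    . . . . X X . . . .
    . . . X X X X . . .
    . . . X X X X . . .
    . . X X X X X X . .

Result: [[4,1],[5,1],[4,2],[5,2],[3,3],[4,3],[5,3],[6,3],[3,4],[4,4],[5,4],[6,4],[2,5],[3,5],[4,5],[5,5],[6,5],[7,5]]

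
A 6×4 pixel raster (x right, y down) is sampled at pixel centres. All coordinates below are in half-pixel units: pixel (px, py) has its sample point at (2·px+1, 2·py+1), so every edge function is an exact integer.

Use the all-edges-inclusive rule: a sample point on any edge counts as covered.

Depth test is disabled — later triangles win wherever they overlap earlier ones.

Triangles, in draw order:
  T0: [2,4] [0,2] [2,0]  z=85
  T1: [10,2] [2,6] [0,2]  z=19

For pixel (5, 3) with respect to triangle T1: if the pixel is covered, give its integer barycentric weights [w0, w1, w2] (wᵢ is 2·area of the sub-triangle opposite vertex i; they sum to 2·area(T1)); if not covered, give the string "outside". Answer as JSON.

T0:
  2·area = 8
  edge (2, 4)→(0, 2): d=(-2,-2) inclusive
  edge (0, 2)→(2, 0): d=(2,-2) inclusive
  edge (2, 0)→(2, 4): d=(0,4) inclusive
    (0,0)@(1, 1): e=[4,0,4] → █  [on edge]
    (1,0)@(3, 1): e=[8,4,-4] → ·
    (0,1)@(1, 3): e=[0,4,4] → █  [on edge]
    (1,1)@(3, 3): e=[4,8,-4] → ·
    (0,2)@(1, 5): e=[-4,8,4] → ·
    (1,2)@(3, 5): e=[0,12,-4] → ·  [on edge]
    (2,3)@(5, 7): e=[0,20,-12] → ·  [on edge]
  covered (2 px):
    █ · · · · ·
    █ · · · · ·
    · · · · · ·
    · · · · · ·
T1:
  2·area = 40
  edge (10, 2)→(2, 6): d=(-8,4) inclusive
  edge (2, 6)→(0, 2): d=(-2,-4) inclusive
  edge (0, 2)→(10, 2): d=(10,0) inclusive
    (0,1)@(1, 3): e=[28,2,10] → █
    (1,1)@(3, 3): e=[20,10,10] → █
    (2,1)@(5, 3): e=[12,18,10] → █
    (3,1)@(7, 3): e=[4,26,10] → █
    (4,1)@(9, 3): e=[-4,34,10] → ·
    (0,2)@(1, 5): e=[12,-2,30] → ·
    (1,2)@(3, 5): e=[4,6,30] → █
    (2,2)@(5, 5): e=[-4,14,30] → ·
    (3,2)@(7, 5): e=[-12,22,30] → ·
    (1,3)@(3, 7): e=[-12,2,50] → ·
  covered (5 px):
    · · · · · ·
    █ █ █ █ · ·
    · █ · · · ·
    · · · · · ·

Final: "outside"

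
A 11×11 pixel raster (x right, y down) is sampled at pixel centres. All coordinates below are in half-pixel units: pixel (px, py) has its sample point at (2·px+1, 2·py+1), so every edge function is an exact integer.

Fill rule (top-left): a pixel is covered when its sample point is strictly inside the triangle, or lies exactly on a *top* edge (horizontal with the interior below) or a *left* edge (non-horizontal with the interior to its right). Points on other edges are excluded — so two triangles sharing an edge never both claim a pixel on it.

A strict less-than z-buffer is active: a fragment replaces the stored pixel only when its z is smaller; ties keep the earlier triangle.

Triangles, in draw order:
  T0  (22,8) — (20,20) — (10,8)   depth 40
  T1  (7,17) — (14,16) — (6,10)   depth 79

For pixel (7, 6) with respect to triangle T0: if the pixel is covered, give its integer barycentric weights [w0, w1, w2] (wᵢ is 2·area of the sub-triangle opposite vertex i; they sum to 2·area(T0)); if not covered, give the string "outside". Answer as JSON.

T0:
  2·area = 144
  edge (22, 8)→(20, 20): d=(-2,12) right/bottom  bias=-1
  edge (20, 20)→(10, 8): d=(-10,-12) top-left  bias=+0
  edge (10, 8)→(22, 8): d=(12,0) top-left  bias=+0
    (5,4)@(11, 9): e=[130,2,12] → X
    (6,4)@(13, 9): e=[106,26,12] → X
    (7,4)@(15, 9): e=[82,50,12] → X
    (8,4)@(17, 9): e=[58,74,12] → X
    (9,4)@(19, 9): e=[34,98,12] → X
    (10,4)@(21, 9): e=[10,122,12] → X
    (5,5)@(11, 11): e=[126,-18,36] → .
    (6,5)@(13, 11): e=[102,6,36] → X
    (6,6)@(13, 13): e=[98,-14,60] → .
    (7,6)@(15, 13): e=[74,10,60] → X
    (7,7)@(15, 15): e=[70,-10,84] → .
    (8,7)@(17, 15): e=[46,14,84] → X
  covered (18 px):
    . . . . . . . . . . .
    . . . . . . . . . . .
    . . . . . . . . . . .
    . . . . . . . . . . .
    . . . . . X X X X X X
    . . . . . . X X X X X
    . . . . . . . X X X X
    . . . . . . . . X X .
    . . . . . . . . . X .
    . . . . . . . . . . .
    . . . . . . . . . . .
T1:
  2·area = 50  (B↔C swapped to make it positive)
  edge (7, 17)→(6, 10): d=(-1,-7) top-left  bias=+0
  edge (6, 10)→(14, 16): d=(8,6) right/bottom  bias=-1
  edge (14, 16)→(7, 17): d=(-7,1) right/bottom  bias=-1
    (2,1)@(5, 3): e=[0,-50,100] → .  [on edge]
    (3,5)@(7, 11): e=[6,2,42] → X
    (4,5)@(9, 11): e=[20,-10,40] → .
    (3,6)@(7, 13): e=[4,18,28] → X
    (4,6)@(9, 13): e=[18,6,26] → X
    (5,6)@(11, 13): e=[32,-6,24] → .
    (3,7)@(7, 15): e=[2,34,14] → X
    (5,7)@(11, 15): e=[30,10,10] → X
    (6,7)@(13, 15): e=[44,-2,8] → .
    (10,7)@(21, 15): e=[100,-50,0] → .  [on edge]
    (3,8)@(7, 17): e=[0,50,0] → .  [on edge]
    (4,8)@(9, 17): e=[14,38,-2] → .
  covered (6 px):
    . . . . . . . . . . .
    . . . . . . . . . . .
    . . . . . . . . . . .
    . . . . . . . . . . .
    . . . . . . . . . . .
    . . . X . . . . . . .
    . . . X X . . . . . .
    . . . X X X . . . . .
    . . . . . . . . . . .
    . . . . . . . . . . .
    . . . . . . . . . . .

Answer: [10,60,74]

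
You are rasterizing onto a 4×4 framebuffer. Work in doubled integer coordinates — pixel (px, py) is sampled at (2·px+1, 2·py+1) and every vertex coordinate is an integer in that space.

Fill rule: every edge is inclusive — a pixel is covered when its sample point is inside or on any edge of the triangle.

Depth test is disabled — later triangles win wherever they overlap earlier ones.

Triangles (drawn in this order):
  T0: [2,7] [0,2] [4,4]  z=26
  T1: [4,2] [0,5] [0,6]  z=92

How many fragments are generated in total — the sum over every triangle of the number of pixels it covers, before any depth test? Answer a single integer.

T0:
  2·area = 16
  edge (2, 7)→(0, 2): d=(-2,-5) inclusive
  edge (0, 2)→(4, 4): d=(4,2) inclusive
  edge (4, 4)→(2, 7): d=(-2,3) inclusive
    (0,1)@(1, 3): e=[3,2,11] → X
    (1,1)@(3, 3): e=[13,-2,5] → .
    (0,2)@(1, 5): e=[-1,10,7] → .
    (1,2)@(3, 5): e=[9,6,1] → X
    (2,2)@(5, 5): e=[19,2,-5] → .
    (1,3)@(3, 7): e=[5,14,-3] → .
  covered (2 px):
    . . . .
    X . . .
    . X . .
    . . . .
T1:
  2·area = 4  (B↔C swapped to make it positive)
  edge (4, 2)→(0, 6): d=(-4,4) inclusive
  edge (0, 6)→(0, 5): d=(0,-1) inclusive
  edge (0, 5)→(4, 2): d=(4,-3) inclusive
    (2,0)@(5, 1): e=[0,5,-1] → .  [on edge]
    (1,1)@(3, 3): e=[0,3,1] → X  [on edge]
    (2,1)@(5, 3): e=[-8,5,7] → .
    (0,2)@(1, 5): e=[0,1,3] → X  [on edge]
    (1,2)@(3, 5): e=[-8,3,9] → .
    (0,3)@(1, 7): e=[-8,1,11] → .
  covered (2 px):
    . . . .
    . X . .
    X . . .
    . . . .

Final: 4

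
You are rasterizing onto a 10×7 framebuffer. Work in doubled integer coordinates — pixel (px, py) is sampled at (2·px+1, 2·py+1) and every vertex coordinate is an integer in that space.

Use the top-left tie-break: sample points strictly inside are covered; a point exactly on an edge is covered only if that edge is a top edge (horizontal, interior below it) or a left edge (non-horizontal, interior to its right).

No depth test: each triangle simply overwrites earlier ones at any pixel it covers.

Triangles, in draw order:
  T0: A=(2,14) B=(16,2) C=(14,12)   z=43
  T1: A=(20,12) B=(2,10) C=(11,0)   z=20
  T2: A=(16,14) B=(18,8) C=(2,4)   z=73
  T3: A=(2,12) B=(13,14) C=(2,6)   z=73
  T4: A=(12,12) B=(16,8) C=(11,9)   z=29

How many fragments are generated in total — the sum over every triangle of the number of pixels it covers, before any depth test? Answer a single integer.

T0:
  2·area = 116
  edge (2, 14)→(16, 2): d=(14,-12) top-left  bias=+0
  edge (16, 2)→(14, 12): d=(-2,10) right/bottom  bias=-1
  edge (14, 12)→(2, 14): d=(-12,2) right/bottom  bias=-1
    (7,1)@(15, 3): e=[2,8,106] → #
    (8,1)@(17, 3): e=[26,-12,102] → ·
    (6,2)@(13, 5): e=[6,24,86] → #
    (8,2)@(17, 5): e=[54,-16,78] → ·
    (5,3)@(11, 7): e=[10,40,66] → #
    (7,3)@(15, 7): e=[58,0,58] → ·  [on edge]
    (4,4)@(9, 9): e=[14,56,46] → #
    (7,4)@(15, 9): e=[86,-4,34] → ·
    (3,5)@(7, 11): e=[18,72,26] → #
    (7,5)@(15, 11): e=[114,-8,10] → ·
    (2,6)@(5, 13): e=[22,88,6] → #
    (4,6)@(9, 13): e=[70,48,-2] → ·
  covered (14 px):
    · · · · · · · · · ·
    · · · · · · · # · ·
    · · · · · · # # · ·
    · · · · · # # · · ·
    · · · · # # # · · ·
    · · · # # # # · · ·
    · · # # · · · · · ·
T1:
  2·area = 198
  edge (20, 12)→(2, 10): d=(-18,-2) top-left  bias=+0
  edge (2, 10)→(11, 0): d=(9,-10) top-left  bias=+0
  edge (11, 0)→(20, 12): d=(9,12) right/bottom  bias=-1
    (5,0)@(11, 1): e=[180,9,9] → #
    (6,0)@(13, 1): e=[184,29,-15] → ·
    (4,1)@(9, 3): e=[140,7,51] → #
    (6,1)@(13, 3): e=[148,47,3] → #
    (7,1)@(15, 3): e=[152,67,-21] → ·
    (3,2)@(7, 5): e=[100,5,93] → #
    (7,2)@(15, 5): e=[116,85,-3] → ·
    (2,3)@(5, 7): e=[60,3,135] → #
    (7,3)@(15, 7): e=[80,103,15] → #
    (8,3)@(17, 7): e=[84,123,-9] → ·
    (1,4)@(3, 9): e=[20,1,177] → #
    (8,4)@(17, 9): e=[48,141,9] → #
    (5,5)@(11, 11): e=[0,99,99] → #  [on edge]
  covered (27 px):
    · · · · · # · · · ·
    · · · · # # # · · ·
    · · · # # # # · · ·
    · · # # # # # # · ·
    · # # # # # # # # ·
    · · · · · # # # # #
    · · · · · · · · · ·
T2:
  2·area = 104  (B↔C swapped to make it positive)
  edge (16, 14)→(2, 4): d=(-14,-10) top-left  bias=+0
  edge (2, 4)→(18, 8): d=(16,4) right/bottom  bias=-1
  edge (18, 8)→(16, 14): d=(-2,6) right/bottom  bias=-1
    (2,2)@(5, 5): e=[16,4,84] → #
    (3,2)@(7, 5): e=[36,-4,72] → ·
    (9,2)@(19, 5): e=[156,-52,0] → ·  [on edge]
    (2,3)@(5, 7): e=[-12,36,80] → ·
    (3,3)@(7, 7): e=[8,28,68] → #
    (4,3)@(9, 7): e=[28,20,56] → #
    (5,3)@(11, 7): e=[48,12,44] → #
    (6,3)@(13, 7): e=[68,4,32] → #
    (7,3)@(15, 7): e=[88,-4,20] → ·
    (3,4)@(7, 9): e=[-20,60,64] → ·
    (4,4)@(9, 9): e=[0,52,52] → #  [on edge]
    (7,4)@(15, 9): e=[60,28,16] → #
    (8,5)@(17, 11): e=[52,52,0] → ·  [on edge]
  covered (13 px):
    · · · · · · · · · ·
    · · · · · · · · · ·
    · · # · · · · · · ·
    · · · # # # # · · ·
    · · · · # # # # # ·
    · · · · · · # # · ·
    · · · · · · · # · ·
T3:
  2·area = 66  (B↔C swapped to make it positive)
  edge (2, 12)→(2, 6): d=(0,-6) top-left  bias=+0
  edge (2, 6)→(13, 14): d=(11,8) right/bottom  bias=-1
  edge (13, 14)→(2, 12): d=(-11,-2) top-left  bias=+0
    (1,3)@(3, 7): e=[6,3,57] → #
    (2,3)@(5, 7): e=[18,-13,61] → ·
    (1,4)@(3, 9): e=[6,25,35] → #
    (2,4)@(5, 9): e=[18,9,39] → #
    (3,4)@(7, 9): e=[30,-7,43] → ·
    (1,5)@(3, 11): e=[6,47,13] → #
    (3,5)@(7, 11): e=[30,15,21] → #
    (4,5)@(9, 11): e=[42,-1,25] → ·
    (1,6)@(3, 13): e=[6,69,-9] → ·
    (2,6)@(5, 13): e=[18,53,-5] → ·
    (3,6)@(7, 13): e=[30,37,-1] → ·
    (4,6)@(9, 13): e=[42,21,3] → #
  covered (8 px):
    · · · · · · · · · ·
    · · · · · · · · · ·
    · · · · · · · · · ·
    · # · · · · · · · ·
    · # # · · · · · · ·
    · # # # · · · · · ·
    · · · · # # · · · ·
T4:
  2·area = 16  (B↔C swapped to make it positive)
  edge (12, 12)→(11, 9): d=(-1,-3) top-left  bias=+0
  edge (11, 9)→(16, 8): d=(5,-1) top-left  bias=+0
  edge (16, 8)→(12, 12): d=(-4,4) right/bottom  bias=-1
    (4,1)@(9, 3): e=[0,-32,48] → ·  [on edge]
    (9,2)@(19, 5): e=[28,-12,0] → ·  [on edge]
    (8,3)@(17, 7): e=[20,-4,0] → ·  [on edge]
    (5,4)@(11, 9): e=[0,0,16] → #  [on edge]
    (6,4)@(13, 9): e=[6,2,8] → #
    (7,4)@(15, 9): e=[12,4,0] → ·  [on edge]
    (0,5)@(1, 11): e=[-32,0,48] → ·  [on edge]
    (5,5)@(11, 11): e=[-2,10,8] → ·
    (6,5)@(13, 11): e=[4,12,0] → ·  [on edge]
    (5,6)@(11, 13): e=[-4,20,0] → ·  [on edge]
  covered (2 px):
    · · · · · · · · · ·
    · · · · · · · · · ·
    · · · · · · · · · ·
    · · · · · · · · · ·
    · · · · · # # · · ·
    · · · · · · · · · ·
    · · · · · · · · · ·

Result: 64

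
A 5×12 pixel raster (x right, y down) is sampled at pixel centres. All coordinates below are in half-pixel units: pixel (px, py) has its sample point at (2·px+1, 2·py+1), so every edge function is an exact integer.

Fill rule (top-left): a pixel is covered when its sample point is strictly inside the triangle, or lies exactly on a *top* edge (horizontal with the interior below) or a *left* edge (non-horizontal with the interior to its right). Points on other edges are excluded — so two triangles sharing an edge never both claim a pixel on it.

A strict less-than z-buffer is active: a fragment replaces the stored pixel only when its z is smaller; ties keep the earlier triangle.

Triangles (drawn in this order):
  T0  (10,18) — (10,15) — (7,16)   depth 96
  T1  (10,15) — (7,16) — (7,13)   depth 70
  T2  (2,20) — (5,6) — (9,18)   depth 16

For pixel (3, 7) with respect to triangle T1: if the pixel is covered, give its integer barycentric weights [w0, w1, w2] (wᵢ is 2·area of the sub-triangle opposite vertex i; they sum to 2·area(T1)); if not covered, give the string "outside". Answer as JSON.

T0:
  2·area = 9  (B↔C swapped to make it positive)
  edge (10, 18)→(7, 16): d=(-3,-2) top-left  bias=+0
  edge (7, 16)→(10, 15): d=(3,-1) top-left  bias=+0
  edge (10, 15)→(10, 18): d=(0,3) right/bottom  bias=-1
    (4,8)@(9, 17): e=[1,5,3] → X
    (4,9)@(9, 19): e=[-5,11,3] → .
  covered (1 px):
    . . . . .
    . . . . .
    . . . . .
    . . . . .
    . . . . .
    . . . . .
    . . . . .
    . . . . .
    . . . . X
    . . . . .
    . . . . .
    . . . . .
T1:
  2·area = 9
  edge (10, 15)→(7, 16): d=(-3,1) right/bottom  bias=-1
  edge (7, 16)→(7, 13): d=(0,-3) top-left  bias=+0
  edge (7, 13)→(10, 15): d=(3,2) right/bottom  bias=-1
    (3,0)@(7, 1): e=[45,0,-36] → .  [on edge]
    (3,1)@(7, 3): e=[39,0,-30] → .  [on edge]
    (3,2)@(7, 5): e=[33,0,-24] → .  [on edge]
    (3,3)@(7, 7): e=[27,0,-18] → .  [on edge]
    (0,4)@(1, 9): e=[27,-18,0] → .  [on edge]
    (3,4)@(7, 9): e=[21,0,-12] → .  [on edge]
    (3,5)@(7, 11): e=[15,0,-6] → .  [on edge]
    (3,6)@(7, 13): e=[9,0,0] → .  [on edge]
    (3,7)@(7, 15): e=[3,0,6] → X  [on edge]
    (4,7)@(9, 15): e=[1,6,2] → X
    (3,8)@(7, 17): e=[-3,0,12] → .  [on edge]
    (4,8)@(9, 17): e=[-5,6,8] → .
    (3,9)@(7, 19): e=[-9,0,18] → .  [on edge]
    (3,10)@(7, 21): e=[-15,0,24] → .  [on edge]
    (3,11)@(7, 23): e=[-21,0,30] → .  [on edge]
  covered (2 px):
    . . . . .
    . . . . .
    . . . . .
    . . . . .
    . . . . .
    . . . . .
    . . . . .
    . . . X X
    . . . . .
    . . . . .
    . . . . .
    . . . . .
T2:
  2·area = 92
  edge (2, 20)→(5, 6): d=(3,-14) top-left  bias=+0
  edge (5, 6)→(9, 18): d=(4,12) right/bottom  bias=-1
  edge (9, 18)→(2, 20): d=(-7,2) right/bottom  bias=-1
    (2,3)@(5, 7): e=[3,4,85] → X
    (3,3)@(7, 7): e=[31,-20,81] → .
    (2,4)@(5, 9): e=[9,12,71] → X
    (3,4)@(7, 9): e=[37,-12,67] → .
    (2,5)@(5, 11): e=[15,20,57] → X
    (3,5)@(7, 11): e=[43,-4,53] → .
    (2,6)@(5, 13): e=[21,28,43] → X
    (3,6)@(7, 13): e=[49,4,39] → X
    (4,6)@(9, 13): e=[77,-20,35] → .
    (2,7)@(5, 15): e=[27,36,29] → X
    (4,7)@(9, 15): e=[83,-12,21] → .
    (1,8)@(3, 17): e=[5,68,19] → X
  covered (12 px):
    . . . . .
    . . . . .
    . . . . .
    . . X . .
    . . X . .
    . . X . .
    . . X X .
    . . X X .
    . X X X .
    . X X . .
    . . . . .
    . . . . .

Final: [0,6,3]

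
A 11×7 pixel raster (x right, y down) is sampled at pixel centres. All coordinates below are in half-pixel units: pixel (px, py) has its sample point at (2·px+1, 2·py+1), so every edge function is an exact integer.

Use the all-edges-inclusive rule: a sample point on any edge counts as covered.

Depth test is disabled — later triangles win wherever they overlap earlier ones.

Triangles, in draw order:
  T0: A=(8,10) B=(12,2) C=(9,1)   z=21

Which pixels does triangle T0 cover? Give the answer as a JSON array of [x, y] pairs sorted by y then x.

T0:
  2·area = 28  (B↔C swapped to make it positive)
  edge (8, 10)→(9, 1): d=(1,-9) inclusive
  edge (9, 1)→(12, 2): d=(3,1) inclusive
  edge (12, 2)→(8, 10): d=(-4,8) inclusive
    (4,0)@(9, 1): e=[0,0,28] → #  [on edge]
    (5,0)@(11, 1): e=[18,-2,12] → ·
    (4,1)@(9, 3): e=[2,6,20] → #
    (5,1)@(11, 3): e=[20,4,4] → #
    (6,1)@(13, 3): e=[38,2,-12] → ·
    (7,1)@(15, 3): e=[56,0,-28] → ·  [on edge]
    (4,2)@(9, 5): e=[4,12,12] → #
    (5,2)@(11, 5): e=[22,10,-4] → ·
    (10,2)@(21, 5): e=[112,0,-84] → ·  [on edge]
    (4,3)@(9, 7): e=[6,18,4] → #
    (5,3)@(11, 7): e=[24,16,-12] → ·
    (4,4)@(9, 9): e=[8,24,-4] → ·
  covered (5 px):
    · · · · # · · · · · ·
    · · · · # # · · · · ·
    · · · · # · · · · · ·
    · · · · # · · · · · ·
    · · · · · · · · · · ·
    · · · · · · · · · · ·
    · · · · · · · · · · ·

Final: [[4,0],[4,1],[5,1],[4,2],[4,3]]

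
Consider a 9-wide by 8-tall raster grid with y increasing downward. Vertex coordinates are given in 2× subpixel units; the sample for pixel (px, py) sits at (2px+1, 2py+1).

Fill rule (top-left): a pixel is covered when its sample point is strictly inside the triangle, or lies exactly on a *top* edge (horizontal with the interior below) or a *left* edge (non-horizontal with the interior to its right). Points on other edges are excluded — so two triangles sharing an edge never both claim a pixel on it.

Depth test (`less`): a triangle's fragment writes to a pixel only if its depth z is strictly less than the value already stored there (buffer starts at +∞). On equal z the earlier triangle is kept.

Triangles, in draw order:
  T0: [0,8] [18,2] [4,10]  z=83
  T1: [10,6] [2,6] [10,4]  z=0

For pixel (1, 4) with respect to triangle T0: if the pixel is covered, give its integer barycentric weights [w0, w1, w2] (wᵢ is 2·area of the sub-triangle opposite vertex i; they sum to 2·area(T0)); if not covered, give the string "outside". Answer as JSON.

T0:
  2·area = 60
  edge (0, 8)→(18, 2): d=(18,-6) top-left  bias=+0
  edge (18, 2)→(4, 10): d=(-14,8) right/bottom  bias=-1
  edge (4, 10)→(0, 8): d=(-4,-2) top-left  bias=+0
    (7,1)@(15, 3): e=[0,10,50] → X  [on edge]
    (8,1)@(17, 3): e=[12,-6,54] → .
    (4,2)@(9, 5): e=[0,30,30] → X  [on edge]
    (5,2)@(11, 5): e=[12,14,34] → X
    (6,2)@(13, 5): e=[24,-2,38] → .
    (7,2)@(15, 5): e=[36,-18,42] → .
    (1,3)@(3, 7): e=[0,50,10] → X  [on edge]
    (2,3)@(5, 7): e=[12,34,14] → X
    (3,3)@(7, 7): e=[24,18,18] → X
    (5,3)@(11, 7): e=[48,-14,26] → .
    (1,4)@(3, 9): e=[36,22,2] → X
    (3,4)@(7, 9): e=[60,-10,10] → .
  covered (9 px):
    . . . . . . . . .
    . . . . . . . X .
    . . . . X X . . .
    . X X X X . . . .
    . X X . . . . . .
    . . . . . . . . .
    . . . . . . . . .
    . . . . . . . . .
T1:
  2·area = 16
  edge (10, 6)→(2, 6): d=(-8,0) right/bottom  bias=-1
  edge (2, 6)→(10, 4): d=(8,-2) top-left  bias=+0
  edge (10, 4)→(10, 6): d=(0,2) right/bottom  bias=-1
    (3,2)@(7, 5): e=[8,2,6] → X
    (4,2)@(9, 5): e=[8,6,2] → X
    (5,2)@(11, 5): e=[8,10,-2] → .
    (3,3)@(7, 7): e=[-8,18,6] → .
    (4,3)@(9, 7): e=[-8,22,2] → .
  covered (2 px):
    . . . . . . . . .
    . . . . . . . . .
    . . . X X . . . .
    . . . . . . . . .
    . . . . . . . . .
    . . . . . . . . .
    . . . . . . . . .
    . . . . . . . . .

Result: [22,2,36]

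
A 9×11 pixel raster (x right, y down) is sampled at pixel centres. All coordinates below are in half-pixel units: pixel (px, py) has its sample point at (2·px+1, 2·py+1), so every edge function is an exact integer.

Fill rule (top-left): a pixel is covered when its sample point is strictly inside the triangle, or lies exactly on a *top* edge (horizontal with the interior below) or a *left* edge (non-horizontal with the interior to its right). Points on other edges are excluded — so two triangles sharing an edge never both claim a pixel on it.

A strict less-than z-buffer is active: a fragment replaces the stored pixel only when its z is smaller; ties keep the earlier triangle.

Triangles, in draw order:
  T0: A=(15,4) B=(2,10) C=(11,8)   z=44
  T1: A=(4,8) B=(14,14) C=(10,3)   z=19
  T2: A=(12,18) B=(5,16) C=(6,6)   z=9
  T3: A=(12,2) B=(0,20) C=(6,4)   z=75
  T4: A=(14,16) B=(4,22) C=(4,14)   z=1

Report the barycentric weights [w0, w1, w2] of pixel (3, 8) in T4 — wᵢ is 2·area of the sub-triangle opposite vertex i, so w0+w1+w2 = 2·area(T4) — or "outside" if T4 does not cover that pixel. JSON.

T0:
  2·area = 28  (B↔C swapped to make it positive)
  edge (15, 4)→(11, 8): d=(-4,4) right/bottom  bias=-1
  edge (11, 8)→(2, 10): d=(-9,2) right/bottom  bias=-1
  edge (2, 10)→(15, 4): d=(13,-6) top-left  bias=+0
    (6,2)@(13, 5): e=[4,23,1] → █
    (7,2)@(15, 5): e=[-4,19,13] → ·
    (4,3)@(9, 7): e=[12,13,3] → █
    (5,3)@(11, 7): e=[4,9,15] → █
    (6,3)@(13, 7): e=[-4,5,27] → ·
    (2,4)@(5, 9): e=[20,3,5] → █
    (3,4)@(7, 9): e=[12,-1,17] → ·
    (4,4)@(9, 9): e=[4,-5,29] → ·
    (5,4)@(11, 9): e=[-4,-9,41] → ·
    (2,5)@(5, 11): e=[12,-15,31] → ·
  covered (4 px):
    · · · · · · · · ·
    · · · · · · · · ·
    · · · · · · █ · ·
    · · · · █ █ · · ·
    · · █ · · · · · ·
    · · · · · · · · ·
    · · · · · · · · ·
    · · · · · · · · ·
    · · · · · · · · ·
    · · · · · · · · ·
    · · · · · · · · ·
T1:
  2·area = 86  (B↔C swapped to make it positive)
  edge (4, 8)→(10, 3): d=(6,-5) top-left  bias=+0
  edge (10, 3)→(14, 14): d=(4,11) right/bottom  bias=-1
  edge (14, 14)→(4, 8): d=(-10,-6) top-left  bias=+0
    (4,2)@(9, 5): e=[7,19,60] → █
    (5,2)@(11, 5): e=[17,-3,72] → ·
    (3,3)@(7, 7): e=[9,49,28] → █
    (5,3)@(11, 7): e=[29,5,52] → █
    (6,3)@(13, 7): e=[39,-17,64] → ·
    (3,4)@(7, 9): e=[21,57,8] → █
    (6,4)@(13, 9): e=[51,-9,44] → ·
    (3,5)@(7, 11): e=[33,65,-12] → ·
    (4,5)@(9, 11): e=[43,43,0] → █  [on edge]
    (6,5)@(13, 11): e=[63,-1,24] → ·
    (4,6)@(9, 13): e=[55,51,-20] → ·
    (5,6)@(11, 13): e=[65,29,-8] → ·
  covered (10 px):
    · · · · · · · · ·
    · · · · · · · · ·
    · · · · █ · · · ·
    · · · █ █ █ · · ·
    · · · █ █ █ · · ·
    · · · · █ █ · · ·
    · · · · · · █ · ·
    · · · · · · · · ·
    · · · · · · · · ·
    · · · · · · · · ·
    · · · · · · · · ·
T2:
  2·area = 72
  edge (12, 18)→(5, 16): d=(-7,-2) top-left  bias=+0
  edge (5, 16)→(6, 6): d=(1,-10) top-left  bias=+0
  edge (6, 6)→(12, 18): d=(6,12) right/bottom  bias=-1
    (3,4)@(7, 9): e=[53,13,6] → █
    (4,4)@(9, 9): e=[57,33,-18] → ·
    (3,5)@(7, 11): e=[39,15,18] → █
    (4,5)@(9, 11): e=[43,35,-6] → ·
    (3,6)@(7, 13): e=[25,17,30] → █
    (4,6)@(9, 13): e=[29,37,6] → █
    (5,6)@(11, 13): e=[33,57,-18] → ·
    (3,7)@(7, 15): e=[11,19,42] → █
    (5,7)@(11, 15): e=[19,59,-6] → ·
    (3,8)@(7, 17): e=[-3,21,54] → ·
    (4,8)@(9, 17): e=[1,41,30] → █
    (5,8)@(11, 17): e=[5,61,6] → █
  covered (8 px):
    · · · · · · · · ·
    · · · · · · · · ·
    · · · · · · · · ·
    · · · · · · · · ·
    · · · █ · · · · ·
    · · · █ · · · · ·
    · · · █ █ · · · ·
    · · · █ █ · · · ·
    · · · · █ █ · · ·
    · · · · · · · · ·
    · · · · · · · · ·
T3:
  2·area = 84
  edge (12, 2)→(0, 20): d=(-12,18) right/bottom  bias=-1
  edge (0, 20)→(6, 4): d=(6,-16) top-left  bias=+0
  edge (6, 4)→(12, 2): d=(6,-2) top-left  bias=+0
    (7,0)@(15, 1): e=[-42,126,0] → ·  [on edge]
    (4,1)@(9, 3): e=[42,42,0] → █  [on edge]
    (5,1)@(11, 3): e=[6,74,4] → █
    (6,1)@(13, 3): e=[-30,106,8] → ·
    (1,2)@(3, 5): e=[126,-42,0] → ·  [on edge]
    (3,2)@(7, 5): e=[54,22,8] → █
    (5,2)@(11, 5): e=[-18,86,16] → ·
    (2,3)@(5, 7): e=[66,2,16] → █
    (4,3)@(9, 7): e=[-6,66,24] → ·
    (2,4)@(5, 9): e=[42,14,28] → █
    (4,4)@(9, 9): e=[-30,78,36] → ·
    (2,5)@(5, 11): e=[18,26,40] → █
  covered (11 px):
    · · · · · · · · ·
    · · · · █ █ · · ·
    · · · █ █ · · · ·
    · · █ █ · · · · ·
    · · █ █ · · · · ·
    · · █ · · · · · ·
    · █ · · · · · · ·
    · █ · · · · · · ·
    · · · · · · · · ·
    · · · · · · · · ·
    · · · · · · · · ·
T4:
  2·area = 80
  edge (14, 16)→(4, 22): d=(-10,6) right/bottom  bias=-1
  edge (4, 22)→(4, 14): d=(0,-8) top-left  bias=+0
  edge (4, 14)→(14, 16): d=(10,2) right/bottom  bias=-1
    (2,7)@(5, 15): e=[64,8,8] → █
    (3,7)@(7, 15): e=[52,24,4] → █
    (4,7)@(9, 15): e=[40,40,0] → ·  [on edge]
    (2,8)@(5, 17): e=[44,8,28] → █
    (4,8)@(9, 17): e=[20,40,20] → █
    (5,8)@(11, 17): e=[8,56,16] → █
    (6,8)@(13, 17): e=[-4,72,12] → ·
    (2,9)@(5, 19): e=[24,8,48] → █
    (4,9)@(9, 19): e=[0,40,40] → ·  [on edge]
    (5,9)@(11, 19): e=[-12,56,36] → ·
    (2,10)@(5, 21): e=[4,8,68] → █
    (3,10)@(7, 21): e=[-8,24,64] → ·
  covered (9 px):
    · · · · · · · · ·
    · · · · · · · · ·
    · · · · · · · · ·
    · · · · · · · · ·
    · · · · · · · · ·
    · · · · · · · · ·
    · · · · · · · · ·
    · · █ █ · · · · ·
    · · █ █ █ █ · · ·
    · · █ █ · · · · ·
    · · █ · · · · · ·

Answer: [24,24,32]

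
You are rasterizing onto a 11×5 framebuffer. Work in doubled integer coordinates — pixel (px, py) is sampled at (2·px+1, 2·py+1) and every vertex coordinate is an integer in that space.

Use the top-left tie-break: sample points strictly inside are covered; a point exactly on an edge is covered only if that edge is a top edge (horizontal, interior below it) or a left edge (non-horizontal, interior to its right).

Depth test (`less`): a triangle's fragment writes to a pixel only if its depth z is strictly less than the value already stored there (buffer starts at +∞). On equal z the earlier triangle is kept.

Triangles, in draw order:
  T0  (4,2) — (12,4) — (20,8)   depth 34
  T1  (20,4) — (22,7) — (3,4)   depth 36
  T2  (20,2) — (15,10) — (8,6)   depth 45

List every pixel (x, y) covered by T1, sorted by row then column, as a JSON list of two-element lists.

T0:
  2·area = 16
  edge (4, 2)→(12, 4): d=(8,2) right/bottom  bias=-1
  edge (12, 4)→(20, 8): d=(8,4) right/bottom  bias=-1
  edge (20, 8)→(4, 2): d=(-16,-6) top-left  bias=+0
    (3,1)@(7, 3): e=[2,12,2] → █
    (4,1)@(9, 3): e=[-2,4,14] → ·
    (3,2)@(7, 5): e=[18,28,-30] → ·
    (6,2)@(13, 5): e=[6,4,6] → █
    (7,2)@(15, 5): e=[2,-4,18] → ·
    (6,3)@(13, 7): e=[22,20,-26] → ·
  covered (2 px):
    · · · · · · · · · · ·
    · · · █ · · · · · · ·
    · · · · · · █ · · · ·
    · · · · · · · · · · ·
    · · · · · · · · · · ·
T1:
  2·area = 51
  edge (20, 4)→(22, 7): d=(2,3) right/bottom  bias=-1
  edge (22, 7)→(3, 4): d=(-19,-3) top-left  bias=+0
  edge (3, 4)→(20, 4): d=(17,0) top-left  bias=+0
    (5,2)@(11, 5): e=[29,5,17] → █
    (6,2)@(13, 5): e=[23,11,17] → █
    (7,2)@(15, 5): e=[17,17,17] → █
    (8,2)@(17, 5): e=[11,23,17] → █
    (9,2)@(19, 5): e=[5,29,17] → █
    (10,2)@(21, 5): e=[-1,35,17] → ·
    (5,3)@(11, 7): e=[33,-33,51] → ·
    (6,3)@(13, 7): e=[27,-27,51] → ·
    (7,3)@(15, 7): e=[21,-21,51] → ·
    (8,3)@(17, 7): e=[15,-15,51] → ·
    (9,3)@(19, 7): e=[9,-9,51] → ·
  covered (5 px):
    · · · · · · · · · · ·
    · · · · · · · · · · ·
    · · · · · █ █ █ █ █ ·
    · · · · · · · · · · ·
    · · · · · · · · · · ·
T2:
  2·area = 76
  edge (20, 2)→(15, 10): d=(-5,8) right/bottom  bias=-1
  edge (15, 10)→(8, 6): d=(-7,-4) top-left  bias=+0
  edge (8, 6)→(20, 2): d=(12,-4) top-left  bias=+0
    (8,1)@(17, 3): e=[19,57,0] → █  [on edge]
    (9,1)@(19, 3): e=[3,65,8] → █
    (10,1)@(21, 3): e=[-13,73,16] → ·
    (5,2)@(11, 5): e=[57,19,0] → █  [on edge]
    (6,2)@(13, 5): e=[41,27,8] → █
    (7,2)@(15, 5): e=[25,35,16] → █
    (9,2)@(19, 5): e=[-7,51,32] → ·
    (2,3)@(5, 7): e=[95,-19,0] → ·  [on edge]
    (5,3)@(11, 7): e=[47,5,24] → █
    (8,3)@(17, 7): e=[-1,29,48] → ·
    (5,4)@(11, 9): e=[37,-9,48] → ·
    (6,4)@(13, 9): e=[21,-1,56] → ·
  covered (10 px):
    · · · · · · · · · · ·
    · · · · · · · · █ █ ·
    · · · · · █ █ █ █ · ·
    · · · · · █ █ █ · · ·
    · · · · · · · █ · · ·

Final: [[5,2],[6,2],[7,2],[8,2],[9,2]]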